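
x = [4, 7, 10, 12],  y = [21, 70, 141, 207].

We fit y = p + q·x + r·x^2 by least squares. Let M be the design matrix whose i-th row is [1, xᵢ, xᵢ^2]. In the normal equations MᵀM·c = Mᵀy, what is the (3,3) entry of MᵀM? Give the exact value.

Row 3 ↔ basis x^2, column 3 ↔ basis x^2, so (MᵀM)_{3,3} = Σᵢ (x^2)·(x^2) = (16)·(16) + (49)·(49) + (100)·(100) + (144)·(144) = 33393.

33393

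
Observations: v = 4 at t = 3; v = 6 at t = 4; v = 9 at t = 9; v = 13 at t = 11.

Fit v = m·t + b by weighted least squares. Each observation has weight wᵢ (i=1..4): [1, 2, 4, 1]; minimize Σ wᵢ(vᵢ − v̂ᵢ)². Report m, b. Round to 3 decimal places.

m = 0.851, b = 1.954

Sums needed: Σwᵢ·t·t = 486, Σwᵢ·t = 58, Σwᵢ·1 = 8.
And Σwᵢ·t·v = 527, Σwᵢ·v = 65.
So MᵀWM·[m, b]ᵀ = MᵀWv: [[486, 58]; [58, 8]]·[m, b]ᵀ = [527, 65]ᵀ.
det = 486·8 − 58² = 524.
m = (527·8 − 58·65)/524 = 223/262; b = (486·65 − 58·527)/524 = 256/131.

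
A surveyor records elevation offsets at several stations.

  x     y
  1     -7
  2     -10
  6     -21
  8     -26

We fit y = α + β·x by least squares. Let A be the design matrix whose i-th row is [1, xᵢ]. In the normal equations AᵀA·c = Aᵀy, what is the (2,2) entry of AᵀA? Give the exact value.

105

Row 2 ↔ basis x, column 2 ↔ basis x, so (AᵀA)_{2,2} = Σᵢ (x)·(x) = (1)·(1) + (2)·(2) + (6)·(6) + (8)·(8) = 105.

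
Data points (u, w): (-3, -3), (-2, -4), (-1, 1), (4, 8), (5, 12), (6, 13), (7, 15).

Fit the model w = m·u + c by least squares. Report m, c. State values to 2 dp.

The normal system MᵀM·[m, c]ᵀ = Mᵀw is [[140, 16]; [16, 7]]·[m, c]ᵀ = [291, 42]ᵀ.
det = 140·7 − 16² = 724.
m = (291·7 − 16·42)/724 = 1365/724; c = (140·42 − 16·291)/724 = 306/181.

m = 1.89, c = 1.69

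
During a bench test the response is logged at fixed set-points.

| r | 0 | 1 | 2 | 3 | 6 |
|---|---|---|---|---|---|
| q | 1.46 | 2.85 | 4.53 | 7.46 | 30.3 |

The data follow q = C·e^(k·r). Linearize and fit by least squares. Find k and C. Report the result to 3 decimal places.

Let Y = ln q. Fitting Y = k·r + ln C by least squares:
XᵀX = [[50.0000, 12.0000]; [12.0000, 5]], rhs = [30.5643, 8.3572]ᵀ  (here Σr = 12.0000, Σ(r)² = 50.0000, Σln q = 8.3572, Σr·ln q = 30.5643).
Solving (det = 106.0000): k = 0.49562, ln C = 0.48196, so C = exp(0.48196) = 1.61924.

k = 0.496, C = 1.619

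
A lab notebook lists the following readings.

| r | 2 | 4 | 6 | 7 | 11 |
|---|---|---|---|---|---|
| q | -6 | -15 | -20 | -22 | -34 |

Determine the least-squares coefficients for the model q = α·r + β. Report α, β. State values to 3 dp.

α = -3.000, β = -1.400

Setting ∂/∂α … = 0 gives: 226·α + 30·β = -720;  30·α + 5·β = -97.
(Σr·r = 226, Σr = 30, Σ1 = 5, Σr·q = -720, Σq = -97.)
Δ = 226·5 − 30² = 230.
α = ((-720)·5 − 30·(-97))/230 = -3; β = (226·(-97) − 30·(-720))/230 = -7/5.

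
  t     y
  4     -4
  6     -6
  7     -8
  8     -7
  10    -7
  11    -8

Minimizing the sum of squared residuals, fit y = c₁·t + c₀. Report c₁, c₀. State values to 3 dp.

c₁ = -0.460, c₀ = -3.140

Normal-equation sums: Σt·t = 386, Σt = 46, Σ1 = 6.
Right-hand side: Σt·y = -322, Σy = -40.
So MᵀM·[c₁, c₀]ᵀ = Mᵀy: [[386, 46]; [46, 6]]·[c₁, c₀]ᵀ = [-322, -40]ᵀ.
Determinant 386·6 − 46² = 200.
c₁ = ((-322)·6 − 46·(-40))/200 = -23/50; c₀ = (386·(-40) − 46·(-322))/200 = -157/50.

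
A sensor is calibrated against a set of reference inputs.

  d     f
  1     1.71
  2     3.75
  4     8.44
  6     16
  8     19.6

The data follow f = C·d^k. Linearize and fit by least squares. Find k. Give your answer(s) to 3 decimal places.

k = 1.204

Taking logs, ln f = k·ln d + ln C, so regress ln f on ln d.
Sums: Σln d = 5.9506, Σ(ln d)² = 9.9367, Σln f = 9.7393, Σln d·ln f = 15.0284.
Normal system: [[9.9367, 5.9506]; [5.9506, 5]]·[k, ln C]ᵀ = [15.0284, 9.7393]ᵀ.
Δ = 9.9367·5 − (5.9506)² = 14.2736; k = (15.0284·5 − 5.9506·9.7393)/14.2736 = 1.20407, ln C = (9.9367·9.7393 − 5.9506·15.0284)/14.2736 = 0.51487.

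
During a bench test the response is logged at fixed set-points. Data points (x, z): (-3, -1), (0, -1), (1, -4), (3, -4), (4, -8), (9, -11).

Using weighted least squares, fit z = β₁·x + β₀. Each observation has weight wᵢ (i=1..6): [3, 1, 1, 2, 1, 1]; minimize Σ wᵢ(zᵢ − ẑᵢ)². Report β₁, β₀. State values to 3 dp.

β₁ = -0.828, β₀ = -2.877

Entries of AᵀWA: Σwᵢ·x·x = 143, Σwᵢ·x = 11, Σwᵢ·1 = 9.
Moment sums: Σwᵢ·x·z = -150, Σwᵢ·z = -35.
AᵀWA·[β₁, β₀]ᵀ = AᵀWz becomes [[143, 11]; [11, 9]]·[β₁, β₀]ᵀ = [-150, -35]ᵀ.
det = 143·9 − 11² = 1166.
β₁ = ((-150)·9 − 11·(-35))/1166 = -965/1166; β₀ = (143·(-35) − 11·(-150))/1166 = -305/106.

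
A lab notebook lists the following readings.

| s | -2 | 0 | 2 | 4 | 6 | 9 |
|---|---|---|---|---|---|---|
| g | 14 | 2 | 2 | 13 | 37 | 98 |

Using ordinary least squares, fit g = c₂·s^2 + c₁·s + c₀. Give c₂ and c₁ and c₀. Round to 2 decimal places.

c₂ = 1.55, c₁ = -3.29, c₀ = 1.64

From the data, Σs^2·s^2 = 8145, Σs^2·s = 1009, Σs^2 = 141, Σs·s = 141, Σs = 19, Σ1 = 6.
Right-hand side: Σs^2·g = 9542, Σs·g = 1132, Σg = 166.
MᵀM·[c₂, c₁, c₀]ᵀ = Mᵀg becomes [[8145, 1009, 141]; [1009, 141, 19]; [141, 19, 6]]·[c₂, c₁, c₀]ᵀ = [9542, 1132, 166]ᵀ.
Inverting the 3×3 Gram matrix, [c₂, c₁, c₀]ᵀ = [68951/44484, -243563/74140, 182863/111210]ᵀ.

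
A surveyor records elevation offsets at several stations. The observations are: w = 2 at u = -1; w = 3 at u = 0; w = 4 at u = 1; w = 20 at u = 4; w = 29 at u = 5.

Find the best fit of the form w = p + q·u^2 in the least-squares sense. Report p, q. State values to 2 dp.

p = 2.35, q = 1.08

Setting ∂/∂p … = 0 gives: 5·p + 43·q = 58;  43·p + 883·q = 1051.
Eliminating q: 883·(row 1) − 43·(row 2) gives 2566·p = 883·58 − 43·1051 = 6021, so p = 6021/2566.
Then q = (1051 − 43·(6021/2566))/883 = 2761/2566.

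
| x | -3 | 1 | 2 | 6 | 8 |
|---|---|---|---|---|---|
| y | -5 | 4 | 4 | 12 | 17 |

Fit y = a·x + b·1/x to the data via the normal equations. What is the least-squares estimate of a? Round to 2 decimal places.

MᵀM·[a, b]ᵀ = Mᵀy reads: 114·a + 5·b = 235;  5·a + (809/576)·b = 283/24.
(Σx·x = 114, Σx·1/x = 5, Σ1/x·1/x = 809/576, Σx·y = 235, Σ1/x·y = 283/24.)
Determinant 114·(809/576) − 5² = 12971/96.
a = (235·(809/576) − 5·(283/24))/(12971/96) = 156155/77826; b = (114·(283/24) − 5·235)/(12971/96) = 16248/12971.

a = 2.01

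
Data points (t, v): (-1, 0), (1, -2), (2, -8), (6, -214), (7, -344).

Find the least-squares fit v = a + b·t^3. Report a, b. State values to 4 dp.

Compute the Gram sums: Σ1 = 5, Σt^3 = 567, Σt^3·t^3 = 164371.
And Σv = -568, Σt^3·v = -164282.
Δ = 5·164371 − 567² = 500366.
a = ((-568)·164371 − 567·(-164282))/500366 = -107417/250183; b = (5·(-164282) − 567·(-568))/500366 = -249677/250183.

a = -0.4294, b = -0.9980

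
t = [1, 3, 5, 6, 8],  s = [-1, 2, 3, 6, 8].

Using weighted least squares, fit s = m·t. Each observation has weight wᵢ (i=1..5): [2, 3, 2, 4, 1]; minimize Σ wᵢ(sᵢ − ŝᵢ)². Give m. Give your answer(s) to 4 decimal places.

m = 0.8850

With design matrix M, MᵀWM = [[287]] and MᵀWs = [254]ᵀ.
Hence m = 254 / 287 ≈ 0.885017.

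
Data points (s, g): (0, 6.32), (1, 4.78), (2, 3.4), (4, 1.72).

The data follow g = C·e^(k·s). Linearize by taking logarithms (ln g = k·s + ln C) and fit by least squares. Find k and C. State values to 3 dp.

Taking logs, ln g = k·s + ln C, so regress ln g on s.
Σs = 7.0000, Σ(s)² = 21.0000, Σln g = 5.1743, Σs·ln g = 6.1813.
Equations: 21.0000·k + 7.0000·ln C = 6.1813;  7.0000·k + 4·ln C = 5.1743.
Solving (det = 35.0000): k = -0.32842, ln C = 1.86830, so C = exp(1.86830) = 6.47726.

k = -0.328, C = 6.477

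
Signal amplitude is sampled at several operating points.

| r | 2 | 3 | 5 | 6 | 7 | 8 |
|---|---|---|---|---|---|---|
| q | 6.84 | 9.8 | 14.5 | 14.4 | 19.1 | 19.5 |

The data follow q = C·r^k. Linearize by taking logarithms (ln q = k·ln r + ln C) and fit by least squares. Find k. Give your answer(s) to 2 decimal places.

k = 0.75

Let Y = ln q. Fitting Y = k·ln r + ln C by least squares:
Σln r = 9.2183, Σ(ln r)² = 15.5987, Σln q = 15.4666, Σln r·ln q = 24.8398.
Equations: 15.5987·k + 9.2183·ln C = 24.8398;  9.2183·k + 6·ln C = 15.4666.
Δ = 15.5987·6 − (9.2183)² = 8.6152; k = (24.8398·6 − 9.2183·15.4666)/8.6152 = 0.75010, ln C = (15.5987·15.4666 − 9.2183·24.8398)/8.6152 = 1.42534.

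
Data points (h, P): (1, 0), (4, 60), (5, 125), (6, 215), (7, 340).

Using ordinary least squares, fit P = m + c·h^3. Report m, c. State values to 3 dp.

m = -1.479, c = 0.998

Normal-equation sums: Σ1 = 5, Σh^3 = 749, Σh^3·h^3 = 184027.
Moment sums: ΣP = 740, Σh^3·P = 182525.
So MᵀM·[m, c]ᵀ = MᵀP: [[5, 749]; [749, 184027]]·[m, c]ᵀ = [740, 182525]ᵀ.
det = 5·184027 − 749² = 359134.
m = (740·184027 − 749·182525)/359134 = -531245/359134; c = (5·182525 − 749·740)/359134 = 358365/359134.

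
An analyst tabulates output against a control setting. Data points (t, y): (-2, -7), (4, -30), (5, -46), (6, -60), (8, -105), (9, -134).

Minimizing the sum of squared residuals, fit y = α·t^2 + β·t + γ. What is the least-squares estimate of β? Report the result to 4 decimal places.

β = -0.7121

Entries of MᵀM: Σt^2·t^2 = 12850, Σt^2·t = 1638, Σt^2 = 226, Σt·t = 226, Σt = 30, Σ1 = 6.
For Mᵀy: Σt^2·y = -21392, Σt·y = -2742, Σy = -382.
Inverting the 3×3 Gram matrix, [α, β, γ]ᵀ = [-41099/26840, -19113/26840, -2963/1220]ᵀ.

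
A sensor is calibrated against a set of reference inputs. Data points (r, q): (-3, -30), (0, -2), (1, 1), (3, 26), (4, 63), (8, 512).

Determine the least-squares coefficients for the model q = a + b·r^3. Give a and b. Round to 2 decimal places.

a = -1.47, b = 1.00

Compute the Gram sums: Σ1 = 6, Σr^3 = 577, Σr^3·r^3 = 267699.
Right-hand side: Σq = 570, Σr^3·q = 267689.
So AᵀA·[a, b]ᵀ = Aᵀq: [[6, 577]; [577, 267699]]·[a, b]ᵀ = [570, 267689]ᵀ.
Eliminating b: 267699·(row 1) − 577·(row 2) gives 1273265·a = 267699·570 − 577·267689 = -1868123, so a = -1868123/1273265.
Then b = (267689 − 577·(-1868123/1273265))/267699 = 1277244/1273265.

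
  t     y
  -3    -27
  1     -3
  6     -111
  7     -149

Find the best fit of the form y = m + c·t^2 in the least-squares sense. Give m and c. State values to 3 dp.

Sums needed: Σ1 = 4, Σt^2 = 95, Σt^2·t^2 = 3779.
For Xᵀy: Σy = -290, Σt^2·y = -11543.
So XᵀX·[m, c]ᵀ = Xᵀy: [[4, 95]; [95, 3779]]·[m, c]ᵀ = [-290, -11543]ᵀ.
Eliminating c: 3779·(row 1) − 95·(row 2) gives 6091·m = 3779·(-290) − 95·(-11543) = 675, so m = 675/6091.
Then c = ((-11543) − 95·(675/6091))/3779 = -18622/6091.

m = 0.111, c = -3.057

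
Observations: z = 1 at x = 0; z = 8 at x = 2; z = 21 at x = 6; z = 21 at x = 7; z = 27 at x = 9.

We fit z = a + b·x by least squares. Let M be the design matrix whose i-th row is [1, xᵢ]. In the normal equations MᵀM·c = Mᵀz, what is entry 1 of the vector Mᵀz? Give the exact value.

78

Entry 1 ↔ basis 1, so (Mᵀz)_{1} = Σᵢ zᵢ = (1)·(1) + (1)·(8) + (1)·(21) + (1)·(21) + (1)·(27) = 78.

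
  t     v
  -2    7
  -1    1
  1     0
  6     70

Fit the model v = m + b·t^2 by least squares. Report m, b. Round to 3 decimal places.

Normal-equation sums: Σ1 = 4, Σt^2 = 42, Σt^2·t^2 = 1314.
And Σv = 78, Σt^2·v = 2549.
So XᵀX·[m, b]ᵀ = Xᵀv: [[4, 42]; [42, 1314]]·[m, b]ᵀ = [78, 2549]ᵀ.
Eliminating b: 1314·(row 1) − 42·(row 2) gives 3492·m = 1314·78 − 42·2549 = -4566, so m = -761/582.
Then b = (2549 − 42·(-761/582))/1314 = 1730/873.

m = -1.308, b = 1.982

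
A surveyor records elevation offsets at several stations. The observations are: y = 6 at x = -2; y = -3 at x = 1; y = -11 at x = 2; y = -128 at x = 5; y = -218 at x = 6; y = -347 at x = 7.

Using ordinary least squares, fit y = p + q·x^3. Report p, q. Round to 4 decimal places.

p = -2.2605, q = -1.0036

From the data, Σ1 = 6, Σx^3 = 685, Σx^3·x^3 = 180059.
Right-hand side: Σy = -701, Σx^3·y = -182248.
Eliminating q: 180059·(row 1) − 685·(row 2) gives 611129·p = 180059·(-701) − 685·(-182248) = -1381479, so p = -1381479/611129.
Then q = ((-182248) − 685·(-1381479/611129))/180059 = -613303/611129.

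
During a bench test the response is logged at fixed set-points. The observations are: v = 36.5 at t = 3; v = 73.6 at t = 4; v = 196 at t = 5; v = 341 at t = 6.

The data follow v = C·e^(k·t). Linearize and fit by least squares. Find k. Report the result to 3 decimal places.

Let Y = ln v. Fitting Y = k·t + ln C by least squares:
Over the data: Σt = 18.0000, Σ(t)² = 86.0000, Σln v = 19.0060, Σt·ln v = 89.3684.
Normal system: [[86.0000, 18.0000]; [18.0000, 4]]·[k, ln C]ᵀ = [89.3684, 19.0060]ᵀ.
Solving (det = 20.0000): k = 0.76832, ln C = 1.29406.

k = 0.768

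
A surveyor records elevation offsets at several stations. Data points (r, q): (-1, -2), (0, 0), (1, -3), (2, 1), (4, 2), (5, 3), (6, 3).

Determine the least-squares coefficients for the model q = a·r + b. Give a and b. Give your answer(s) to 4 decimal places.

a = 0.7740, b = -1.3082

From the data, Σr·r = 83, Σr = 17, Σ1 = 7.
Right-hand side: Σr·q = 42, Σq = 4.
So XᵀX·[a, b]ᵀ = Xᵀq: [[83, 17]; [17, 7]]·[a, b]ᵀ = [42, 4]ᵀ.
Eliminating b: 7·(row 1) − 17·(row 2) gives 292·a = 7·42 − 17·4 = 226, so a = 113/146.
Then b = (4 − 17·(113/146))/7 = -191/146.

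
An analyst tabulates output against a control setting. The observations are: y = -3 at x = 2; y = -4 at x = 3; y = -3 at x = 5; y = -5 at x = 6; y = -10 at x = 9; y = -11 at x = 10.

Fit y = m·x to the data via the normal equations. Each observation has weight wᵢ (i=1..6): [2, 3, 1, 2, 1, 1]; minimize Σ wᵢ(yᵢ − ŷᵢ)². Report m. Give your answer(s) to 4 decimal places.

Sums needed: Σwᵢ·x·x = 313.
And Σwᵢ·x·y = -323.
m = (-323)/313 = -1.03195.

m = -1.0319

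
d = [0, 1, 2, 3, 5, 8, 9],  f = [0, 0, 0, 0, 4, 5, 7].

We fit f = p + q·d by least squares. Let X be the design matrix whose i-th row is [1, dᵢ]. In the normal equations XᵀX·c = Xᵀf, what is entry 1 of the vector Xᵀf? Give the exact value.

16

Entry 1 ↔ basis 1, so (Xᵀf)_{1} = Σᵢ fᵢ = (1)·(0) + (1)·(0) + (1)·(0) + (1)·(0) + (1)·(4) + (1)·(5) + (1)·(7) = 16.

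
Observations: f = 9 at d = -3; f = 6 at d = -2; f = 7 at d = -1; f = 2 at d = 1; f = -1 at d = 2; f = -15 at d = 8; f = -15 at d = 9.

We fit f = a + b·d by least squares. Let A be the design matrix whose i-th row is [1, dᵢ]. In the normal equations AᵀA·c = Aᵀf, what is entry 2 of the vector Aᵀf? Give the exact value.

Entry 2 ↔ basis d, so (Aᵀf)_{2} = Σᵢ (d)·fᵢ = (-3)·(9) + (-2)·(6) + (-1)·(7) + (1)·(2) + (2)·(-1) + (8)·(-15) + (9)·(-15) = -301.

-301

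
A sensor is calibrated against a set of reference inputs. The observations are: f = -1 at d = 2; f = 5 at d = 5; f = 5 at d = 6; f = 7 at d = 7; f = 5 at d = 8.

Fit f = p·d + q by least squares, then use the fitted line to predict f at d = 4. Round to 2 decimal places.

f̂ = 2.36

AᵀA·[p, q]ᵀ = Aᵀf reads: 178·p + 28·q = 142;  28·p + 5·q = 21.
Eliminating q: 5·(row 1) − 28·(row 2) gives 106·p = 5·142 − 28·21 = 122, so p = 61/53.
Then q = (21 − 28·(61/53))/5 = -119/53.
At d = 4: f̂ = (61/53)·(4) + (-119/53)·(1) = 125/53.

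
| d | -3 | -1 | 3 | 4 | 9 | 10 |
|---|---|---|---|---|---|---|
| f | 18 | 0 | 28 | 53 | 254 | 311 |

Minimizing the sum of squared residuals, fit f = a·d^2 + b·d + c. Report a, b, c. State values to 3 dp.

a = 2.955, b = 1.838, c = -2.438

AᵀA·[a, b, c]ᵀ = Aᵀf reads: 16980·a + 1792·b + 216·c = 52936;  1792·a + 216·b + 22·c = 5638;  216·a + 22·b + 6·c = 664.
Inverting the 3×3 Gram matrix, [a, b, c]ᵀ = [90708/30701, 56435/30701, -74839/30701]ᵀ.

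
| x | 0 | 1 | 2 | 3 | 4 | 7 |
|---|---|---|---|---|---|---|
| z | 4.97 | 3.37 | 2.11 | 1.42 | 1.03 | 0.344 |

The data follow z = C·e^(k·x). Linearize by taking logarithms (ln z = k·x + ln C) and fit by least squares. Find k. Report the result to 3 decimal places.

With ln zᵢ as the transformed response and xᵢ as the regressor:
Σx = 17.0000, Σ(x)² = 79.0000, Σln z = 2.8781, Σx·ln z = -3.5913.
Equations: 79.0000·k + 17.0000·ln C = -3.5913;  17.0000·k + 6·ln C = 2.8781.
Slope k = (n·Σx·ln z − Σx·Σln z)/(n·Σ(x)² − (Σx)²) = (6·-3.5913 − 17.0000·2.8781)/185.0000 = -0.38095; ln C = (Σln z − k·Σx)/n = 1.55905.

k = -0.381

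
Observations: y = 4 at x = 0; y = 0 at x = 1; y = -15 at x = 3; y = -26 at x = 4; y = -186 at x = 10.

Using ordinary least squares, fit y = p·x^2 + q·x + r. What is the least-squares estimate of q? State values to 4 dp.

q = -0.0430

Normal-equation sums: Σx^2·x^2 = 10338, Σx^2·x = 1092, Σx^2 = 126, Σx·x = 126, Σx = 18, Σ1 = 5.
Moment sums: Σx^2·y = -19151, Σx·y = -2009, Σy = -223.
Inverting the 3×3 Gram matrix, [p, q, r]ᵀ = [-48403/25674, -1103/25674, 13111/4279]ᵀ.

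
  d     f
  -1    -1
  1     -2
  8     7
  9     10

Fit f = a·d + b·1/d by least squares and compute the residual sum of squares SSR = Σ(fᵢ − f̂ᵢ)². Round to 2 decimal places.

SSR = 6.41

With design matrix A, AᵀA = [[147, 4]; [4, 10513/5184]] and Aᵀf = [145, 71/72]ᵀ.
Eliminating b: (10513/5184)·(row 1) − 4·(row 2) gives (487489/1728)·a = (10513/5184)·145 − 4·(71/72) = 1503937/5184, so a = 1503937/1462467.
Then b = ((71/72) − 4·(1503937/1462467))/(10513/5184) = -751752/487489.
Residuals: -2213786/1462467, -2173615/1462467, -1512320/1462467, 446607/487489; SSR = 9372986/1462467.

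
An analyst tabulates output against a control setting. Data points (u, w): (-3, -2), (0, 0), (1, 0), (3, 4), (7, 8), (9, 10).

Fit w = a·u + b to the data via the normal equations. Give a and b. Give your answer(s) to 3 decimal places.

a = 1.064, b = 0.317

Forming AᵀA = [[149, 17]; [17, 6]] and Aᵀw = [164, 20]ᵀ gives AᵀA·[a, b]ᵀ = Aᵀw.
Eliminating b: 6·(row 1) − 17·(row 2) gives 605·a = 6·164 − 17·20 = 644, so a = 644/605.
Then b = (20 − 17·(644/605))/6 = 192/605.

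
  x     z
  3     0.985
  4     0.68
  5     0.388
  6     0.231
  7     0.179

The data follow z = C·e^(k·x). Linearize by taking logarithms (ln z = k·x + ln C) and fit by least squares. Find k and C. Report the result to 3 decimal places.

k = -0.449, C = 3.813

Let Y = ln z. Fitting Y = k·x + ln C by least squares:
Over the data: Σx = 25.0000, Σ(x)² = 135.0000, Σln z = -4.5332, Σx·ln z = -27.1564.
Normal system: [[135.0000, 25.0000]; [25.0000, 5]]·[k, ln C]ᵀ = [-27.1564, -4.5332]ᵀ.
Solving (det = 50.0000): k = -0.44902, ln C = 1.33845, so C = exp(1.33845) = 3.81312.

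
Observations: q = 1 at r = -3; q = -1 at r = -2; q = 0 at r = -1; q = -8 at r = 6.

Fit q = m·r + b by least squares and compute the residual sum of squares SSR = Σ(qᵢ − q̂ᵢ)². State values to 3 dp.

SSR = 1.980

From the data, Σr·r = 50, Σr = 0, Σ1 = 4.
Moment sums: Σr·q = -49, Σq = -8.
Normal equations: [[50, 0]; [0, 4]]·[m, b]ᵀ = [-49, -8]ᵀ.
Eliminating b: 4·(row 1) − 0·(row 2) gives 200·m = 4·(-49) − 0·(-8) = -196, so m = -49/50.
Then b = ((-8) − 0·(-49/50))/4 = -2.
Residuals: 3/50, -24/25, 51/50, -3/25; SSR = 99/50.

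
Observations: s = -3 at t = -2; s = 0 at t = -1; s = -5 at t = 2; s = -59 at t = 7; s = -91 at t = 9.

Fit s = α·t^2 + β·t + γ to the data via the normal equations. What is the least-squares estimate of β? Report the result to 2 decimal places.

Sums needed: Σt^2·t^2 = 8995, Σt^2·t = 1071, Σt^2 = 139, Σt·t = 139, Σt = 15, Σ1 = 5.
Moment sums: Σt^2·s = -10294, Σt·s = -1236, Σs = -158.
XᵀX·[α, β, γ]ᵀ = Xᵀs becomes [[8995, 1071, 139]; [1071, 139, 15]; [139, 15, 5]]·[α, β, γ]ᵀ = [-10294, -1236, -158]ᵀ.
Solving the 3×3 system (Gaussian elimination) gives α = -70503/68224, β = -62529/68224, γ = -2077/17056.

β = -0.92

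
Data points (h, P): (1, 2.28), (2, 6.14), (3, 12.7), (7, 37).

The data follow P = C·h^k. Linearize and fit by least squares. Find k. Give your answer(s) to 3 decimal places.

k = 1.444

Let Y = ln P. Fitting Y = k·ln h + ln C by least squares:
AᵀA = [[5.4740, 3.7377]; [3.7377, 4]], rhs = [11.0767, 8.7915]ᵀ  (here Σln h = 3.7377, Σ(ln h)² = 5.4740, Σln P = 8.7915, Σln h·ln P = 11.0767).
Δ = 5.4740·4 − (3.7377)² = 7.9257; k = (11.0767·4 − 3.7377·8.7915)/7.9257 = 1.44429, ln C = (5.4740·8.7915 − 3.7377·11.0767)/7.9257 = 0.84831.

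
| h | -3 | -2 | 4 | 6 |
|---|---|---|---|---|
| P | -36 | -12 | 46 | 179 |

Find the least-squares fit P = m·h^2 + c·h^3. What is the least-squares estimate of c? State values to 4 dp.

c = 1.0010

Setting ∂/∂m … = 0 gives: 1649·m + 8525·c = 6808;  8525·m + 51545·c = 42676.
(Σh^2·h^2 = 1649, Σh^2·h^3 = 8525, Σh^3·h^3 = 51545, Σh^2·P = 6808, Σh^3·P = 42676.)
Determinant 1649·51545 − 8525² = 12322080.
m = (6808·51545 − 8525·42676)/12322080 = -214909/205368; c = (1649·42676 − 8525·6808)/12322080 = 1027877/1026840.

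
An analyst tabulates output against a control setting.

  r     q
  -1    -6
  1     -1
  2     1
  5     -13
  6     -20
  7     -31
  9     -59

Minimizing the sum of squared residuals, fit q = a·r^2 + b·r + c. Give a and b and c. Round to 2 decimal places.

Normal-equation sums: Σr^2·r^2 = 10901, Σr^2·r = 1421, Σr^2 = 197, Σr·r = 197, Σr = 29, Σ1 = 7.
For Aᵀq: Σr^2·q = -7346, Σr·q = -926, Σq = -129.
Normal equations: [[10901, 1421, 197]; [1421, 197, 29]; [197, 29, 7]]·[a, b, c]ᵀ = [-7346, -926, -129]ᵀ.
Solving the 3×3 system (Gaussian elimination) gives a = -14211/13376, b = 43691/13376, c = -1723/836.

a = -1.06, b = 3.27, c = -2.06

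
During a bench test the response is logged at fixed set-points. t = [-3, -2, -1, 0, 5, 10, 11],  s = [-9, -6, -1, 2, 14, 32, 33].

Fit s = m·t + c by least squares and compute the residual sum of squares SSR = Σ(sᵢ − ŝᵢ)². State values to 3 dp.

The normal system AᵀA·[m, c]ᵀ = Aᵀs is [[260, 20]; [20, 7]]·[m, c]ᵀ = [793, 65]ᵀ.
det = 260·7 − 20² = 1420.
m = (793·7 − 20·65)/1420 = 4251/1420; c = (260·65 − 20·793)/1420 = 52/71.
Residuals: -1067/1420, -529/710, 1791/1420, 90/71, -483/284, 189/142, -941/1420; SSR = 13377/1420.

SSR = 9.420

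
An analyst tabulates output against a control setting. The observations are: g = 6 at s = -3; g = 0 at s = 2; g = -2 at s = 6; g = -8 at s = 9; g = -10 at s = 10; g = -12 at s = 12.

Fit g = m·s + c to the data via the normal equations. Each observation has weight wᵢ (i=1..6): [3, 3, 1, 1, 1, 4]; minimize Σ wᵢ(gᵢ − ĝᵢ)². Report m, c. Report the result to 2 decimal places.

Compute the Gram sums: Σwᵢ·s·s = 832, Σwᵢ·s = 70, Σwᵢ·1 = 13.
Moment sums: Σwᵢ·s·g = -814, Σwᵢ·g = -50.
Normal equations: [[832, 70]; [70, 13]]·[m, c]ᵀ = [-814, -50]ᵀ.
Δ = 832·13 − 70² = 5916.
m = ((-814)·13 − 70·(-50))/5916 = -3541/2958; c = (832·(-50) − 70·(-814))/5916 = 3845/1479.

m = -1.20, c = 2.60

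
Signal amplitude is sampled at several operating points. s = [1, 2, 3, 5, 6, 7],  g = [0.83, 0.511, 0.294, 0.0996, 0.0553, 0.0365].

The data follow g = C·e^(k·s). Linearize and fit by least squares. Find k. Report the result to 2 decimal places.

k = -0.53

Linearized form: ln g = k·s + ln C. From the 6 transformed points,
Σs = 24.0000, Σ(s)² = 124.0000, Σln g = -10.5939, Σs·ln g = -57.2776.
Equations: 124.0000·k + 24.0000·ln C = -57.2776;  24.0000·k + 6·ln C = -10.5939.
Slope k = (n·Σs·ln g − Σs·Σln g)/(n·Σ(s)² − (Σs)²) = (6·-57.2776 − 24.0000·-10.5939)/168.0000 = -0.53221; ln C = (Σln g − k·Σs)/n = 0.36320.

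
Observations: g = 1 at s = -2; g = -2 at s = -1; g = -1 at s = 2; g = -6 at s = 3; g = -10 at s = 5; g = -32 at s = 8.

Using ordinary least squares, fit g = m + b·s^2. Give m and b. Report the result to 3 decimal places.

From the data, Σ1 = 6, Σs^2 = 107, Σs^2·s^2 = 4835.
For Mᵀg: Σg = -50, Σs^2·g = -2354.
det = 6·4835 − 107² = 17561.
m = ((-50)·4835 − 107·(-2354))/17561 = 10128/17561; b = (6·(-2354) − 107·(-50))/17561 = -8774/17561.

m = 0.577, b = -0.500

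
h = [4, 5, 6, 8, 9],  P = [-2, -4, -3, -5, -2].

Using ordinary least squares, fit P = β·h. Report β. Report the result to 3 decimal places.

The normal equations are: 222·β = -104.
(Σh·h = 222, Σh·P = -104.)
Hence β = -104 / 222 ≈ -0.468468.

β = -0.468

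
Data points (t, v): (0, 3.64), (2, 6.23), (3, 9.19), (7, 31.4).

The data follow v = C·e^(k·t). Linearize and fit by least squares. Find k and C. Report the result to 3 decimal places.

k = 0.311, C = 3.540

Taking logs, ln v = k·t + ln C, so regress ln v on t.
Σt = 12.0000, Σ(t)² = 62.0000, Σln v = 8.7863, Σt·ln v = 34.4408.
Normal system: [[62.0000, 12.0000]; [12.0000, 4]]·[k, ln C]ᵀ = [34.4408, 8.7863]ᵀ.
Slope k = (n·Σt·ln v − Σt·Σln v)/(n·Σ(t)² − (Σt)²) = (4·34.4408 − 12.0000·8.7863)/104.0000 = 0.31084; ln C = (Σln v − k·Σt)/n = 1.26404, so C = exp(1.26404) = 3.53971.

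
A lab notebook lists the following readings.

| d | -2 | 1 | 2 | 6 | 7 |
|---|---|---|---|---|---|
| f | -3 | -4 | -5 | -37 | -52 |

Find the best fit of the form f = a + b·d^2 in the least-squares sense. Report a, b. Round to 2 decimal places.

Sums needed: Σ1 = 5, Σd^2 = 94, Σd^2·d^2 = 3730.
And Σf = -101, Σd^2·f = -3916.
Normal equations: [[5, 94]; [94, 3730]]·[a, b]ᵀ = [-101, -3916]ᵀ.
det = 5·3730 − 94² = 9814.
a = ((-101)·3730 − 94·(-3916))/9814 = -4313/4907; b = (5·(-3916) − 94·(-101))/9814 = -5043/4907.

a = -0.88, b = -1.03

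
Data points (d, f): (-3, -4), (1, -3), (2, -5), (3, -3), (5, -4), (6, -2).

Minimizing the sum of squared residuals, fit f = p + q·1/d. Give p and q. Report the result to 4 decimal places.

Forming MᵀM = [[6, 28/15]; [28/15, 77/50]] and Mᵀf = [-21, -63/10]ᵀ gives MᵀM·[p, q]ᵀ = Mᵀf.
Eliminating q: (77/50)·(row 1) − (28/15)·(row 2) gives (259/45)·p = (77/50)·(-21) − (28/15)·(-63/10) = -1029/50, so p = -1323/370.
Then q = ((-63/10) − (28/15)·(-1323/370))/(77/50) = 9/37.

p = -3.5757, q = 0.2432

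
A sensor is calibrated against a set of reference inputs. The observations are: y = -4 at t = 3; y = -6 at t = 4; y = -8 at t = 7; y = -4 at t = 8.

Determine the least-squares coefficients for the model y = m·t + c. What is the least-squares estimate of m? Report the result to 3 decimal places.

m = -0.176

Sums needed: Σt·t = 138, Σt = 22, Σ1 = 4.
For Mᵀy: Σt·y = -124, Σy = -22.
Eliminating c: 4·(row 1) − 22·(row 2) gives 68·m = 4·(-124) − 22·(-22) = -12, so m = -3/17.
Then c = ((-22) − 22·(-3/17))/4 = -77/17.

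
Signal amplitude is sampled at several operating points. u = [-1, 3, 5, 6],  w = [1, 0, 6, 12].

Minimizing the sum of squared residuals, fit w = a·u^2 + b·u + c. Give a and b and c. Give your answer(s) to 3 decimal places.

a = 0.616, b = -1.552, c = -1.132

From the data, Σu^2·u^2 = 2003, Σu^2·u = 367, Σu^2 = 71, Σu·u = 71, Σu = 13, Σ1 = 4.
Moment sums: Σu^2·w = 583, Σu·w = 101, Σw = 19.
MᵀM·[a, b, c]ᵀ = Mᵀw becomes [[2003, 367, 71]; [367, 71, 13]; [71, 13, 4]]·[a, b, c]ᵀ = [583, 101, 19]ᵀ.
Solving the 3×3 system (Gaussian elimination) gives a = 229/372, b = -2887/1860, c = -351/310.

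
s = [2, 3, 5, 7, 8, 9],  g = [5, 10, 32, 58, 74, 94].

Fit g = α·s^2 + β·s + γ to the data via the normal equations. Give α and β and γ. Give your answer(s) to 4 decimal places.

The normal system AᵀA·[α, β, γ]ᵀ = Aᵀg is [[13780, 1744, 232]; [1744, 232, 34]; [232, 34, 6]]·[α, β, γ]ᵀ = [16102, 2044, 273]ᵀ.
Inverting the 3×3 Gram matrix, [α, β, γ]ᵀ = [1191/1210, 2289/1210, -1984/605]ᵀ.

α = 0.9843, β = 1.8917, γ = -3.2793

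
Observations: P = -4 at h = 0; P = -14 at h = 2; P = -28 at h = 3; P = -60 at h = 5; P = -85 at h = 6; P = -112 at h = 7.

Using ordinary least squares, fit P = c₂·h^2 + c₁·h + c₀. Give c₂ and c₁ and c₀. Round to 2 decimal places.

Setting ∂/∂c₂ … = 0 gives: 4419·c₂ + 719·c₁ + 123·c₀ = -10356;  719·c₂ + 123·c₁ + 23·c₀ = -1706;  123·c₂ + 23·c₁ + 6·c₀ = -303.
Row-reducing yields c₂ = -873/440, c₁ = -135/88, c₀ = -217/55.

c₂ = -1.98, c₁ = -1.53, c₀ = -3.95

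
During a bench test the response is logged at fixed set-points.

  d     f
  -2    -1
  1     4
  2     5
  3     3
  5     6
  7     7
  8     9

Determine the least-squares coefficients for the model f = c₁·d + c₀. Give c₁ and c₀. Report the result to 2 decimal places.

c₁ = 0.85, c₀ = 1.79

From the data, Σd·d = 156, Σd = 24, Σ1 = 7.
For Aᵀf: Σd·f = 176, Σf = 33.
Normal equations: [[156, 24]; [24, 7]]·[c₁, c₀]ᵀ = [176, 33]ᵀ.
Determinant 156·7 − 24² = 516.
c₁ = (176·7 − 24·33)/516 = 110/129; c₀ = (156·33 − 24·176)/516 = 77/43.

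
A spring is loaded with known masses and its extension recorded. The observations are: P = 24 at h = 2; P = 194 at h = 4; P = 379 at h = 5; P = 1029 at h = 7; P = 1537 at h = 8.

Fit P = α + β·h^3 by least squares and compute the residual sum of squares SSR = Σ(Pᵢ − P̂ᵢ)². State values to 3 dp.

Setting ∂/∂α … = 0 gives: 5·α + 1052·β = 3163;  1052·α + 399578·β = 1199874.
Determinant 5·399578 − 1052² = 891186.
α = (3163·399578 − 1052·1199874)/891186 = 798883/445593; β = (5·1199874 − 1052·3163)/891186 = 1335947/445593.
Residuals: -792227/445593, 48517/148531, 1087489/445593, -171169/148531, 72694/445593; SSR = 4713752/445593.

SSR = 10.579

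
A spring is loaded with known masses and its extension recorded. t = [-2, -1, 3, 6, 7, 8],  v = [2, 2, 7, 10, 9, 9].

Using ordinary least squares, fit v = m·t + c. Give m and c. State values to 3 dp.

From the data, Σt·t = 163, Σt = 21, Σ1 = 6.
And Σt·v = 210, Σv = 39.
det = 163·6 − 21² = 537.
m = (210·6 − 21·39)/537 = 147/179; c = (163·39 − 21·210)/537 = 649/179.

m = 0.821, c = 3.626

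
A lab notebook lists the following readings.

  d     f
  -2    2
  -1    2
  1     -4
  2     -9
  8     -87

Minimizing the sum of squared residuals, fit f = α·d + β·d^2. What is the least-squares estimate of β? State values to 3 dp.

β = -1.002

Sums needed: Σd·d = 74, Σd·d^2 = 512, Σd^2·d^2 = 4130.
Moment sums: Σd·f = -724, Σd^2·f = -5598.
So XᵀX·[α, β]ᵀ = Xᵀf: [[74, 512]; [512, 4130]]·[α, β]ᵀ = [-724, -5598]ᵀ.
Determinant 74·4130 − 512² = 43476.
α = ((-724)·4130 − 512·(-5598))/43476 = -30986/10869; β = (74·(-5598) − 512·(-724))/43476 = -10891/10869.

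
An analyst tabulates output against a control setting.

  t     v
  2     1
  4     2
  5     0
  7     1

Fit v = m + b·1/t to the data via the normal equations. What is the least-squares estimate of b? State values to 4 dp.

Setting ∂/∂m … = 0 gives: 4·m + (153/140)·b = 4;  (153/140)·m + (7309/19600)·b = 8/7.
det = 4·(7309/19600) − (153/140)² = 5827/19600.
m = (4·(7309/19600) − (153/140)·(8/7))/(5827/19600) = 4756/5827; b = (4·(8/7) − (153/140)·4)/(5827/19600) = 3920/5827.

b = 0.6727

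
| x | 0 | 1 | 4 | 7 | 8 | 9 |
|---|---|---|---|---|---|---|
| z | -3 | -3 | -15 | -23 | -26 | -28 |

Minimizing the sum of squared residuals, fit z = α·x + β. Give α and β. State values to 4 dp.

α = -2.9694, β = -1.9812

Normal-equation sums: Σx·x = 211, Σx = 29, Σ1 = 6.
Right-hand side: Σx·z = -684, Σz = -98.
MᵀM·[α, β]ᵀ = Mᵀz becomes [[211, 29]; [29, 6]]·[α, β]ᵀ = [-684, -98]ᵀ.
Eliminating β: 6·(row 1) − 29·(row 2) gives 425·α = 6·(-684) − 29·(-98) = -1262, so α = -1262/425.
Then β = ((-98) − 29·(-1262/425))/6 = -842/425.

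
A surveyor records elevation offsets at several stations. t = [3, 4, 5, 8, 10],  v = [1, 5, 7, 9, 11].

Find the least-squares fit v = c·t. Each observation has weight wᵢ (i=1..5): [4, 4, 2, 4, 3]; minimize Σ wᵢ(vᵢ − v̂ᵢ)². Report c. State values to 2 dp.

c = 1.10

Entries of MᵀWM: Σwᵢ·t·t = 706.
Right-hand side: Σwᵢ·t·v = 780.
c = 780/706 = 1.10482.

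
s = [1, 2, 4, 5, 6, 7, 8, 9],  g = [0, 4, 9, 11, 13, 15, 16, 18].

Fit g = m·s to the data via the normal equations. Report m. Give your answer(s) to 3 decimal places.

m = 2.072

The normal system XᵀX·[m]ᵀ = Xᵀg is [[276]]·[m]ᵀ = [572]ᵀ.
Hence m = 572 / 276 ≈ 2.07246.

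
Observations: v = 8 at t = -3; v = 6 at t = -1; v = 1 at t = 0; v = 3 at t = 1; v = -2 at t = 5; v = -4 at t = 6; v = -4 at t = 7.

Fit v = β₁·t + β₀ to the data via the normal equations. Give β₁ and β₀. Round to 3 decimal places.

With design matrix X, XᵀX = [[121, 15]; [15, 7]] and Xᵀv = [-89, 8]ᵀ.
Eliminating β₀: 7·(row 1) − 15·(row 2) gives 622·β₁ = 7·(-89) − 15·8 = -743, so β₁ = -743/622.
Then β₀ = (8 − 15·(-743/622))/7 = 2303/622.

β₁ = -1.195, β₀ = 3.703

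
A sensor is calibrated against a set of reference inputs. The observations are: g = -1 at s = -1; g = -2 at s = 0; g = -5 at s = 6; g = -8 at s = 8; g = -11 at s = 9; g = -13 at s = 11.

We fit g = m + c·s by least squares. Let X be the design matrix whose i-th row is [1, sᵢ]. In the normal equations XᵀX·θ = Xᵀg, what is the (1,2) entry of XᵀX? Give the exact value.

33

Row 1 ↔ basis 1, column 2 ↔ basis s, so (XᵀX)_{1,2} = Σᵢ s = (1)·(-1) + (1)·(0) + (1)·(6) + (1)·(8) + (1)·(9) + (1)·(11) = 33.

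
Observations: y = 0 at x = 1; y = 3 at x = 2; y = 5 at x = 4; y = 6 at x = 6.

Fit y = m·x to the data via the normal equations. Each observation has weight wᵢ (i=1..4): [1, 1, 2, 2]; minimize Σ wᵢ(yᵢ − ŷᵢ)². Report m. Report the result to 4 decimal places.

Normal-equation sums: Σwᵢ·x·x = 109.
Moment sums: Σwᵢ·x·y = 118.
AᵀWA·[m]ᵀ = AᵀWy becomes [[109]]·[m]ᵀ = [118]ᵀ.
Hence m = 118 / 109 ≈ 1.08257.

m = 1.0826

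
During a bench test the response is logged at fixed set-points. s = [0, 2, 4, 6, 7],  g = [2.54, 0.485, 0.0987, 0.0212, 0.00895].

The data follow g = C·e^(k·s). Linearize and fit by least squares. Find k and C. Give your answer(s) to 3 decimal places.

Linearized form: ln g = k·s + ln C. From the 5 transformed points,
Σs = 19.0000, Σ(s)² = 105.0000, Σln g = -10.6770, Σs·ln g = -66.8451.
Equations: 105.0000·k + 19.0000·ln C = -66.8451;  19.0000·k + 5·ln C = -10.6770.
Slope k = (n·Σs·ln g − Σs·Σln g)/(n·Σ(s)² − (Σs)²) = (5·-66.8451 − 19.0000·-10.6770)/164.0000 = -0.80100; ln C = (Σln g − k·Σs)/n = 0.90839, so C = exp(0.90839) = 2.48032.

k = -0.801, C = 2.480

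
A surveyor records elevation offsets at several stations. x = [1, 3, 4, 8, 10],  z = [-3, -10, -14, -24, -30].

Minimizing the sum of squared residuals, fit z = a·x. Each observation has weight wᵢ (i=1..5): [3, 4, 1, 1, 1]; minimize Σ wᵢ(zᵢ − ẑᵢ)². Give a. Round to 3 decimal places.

With design matrix M, MᵀWM = [[219]] and MᵀWz = [-677]ᵀ.
a = (-677)/219 = -3.09132.

a = -3.091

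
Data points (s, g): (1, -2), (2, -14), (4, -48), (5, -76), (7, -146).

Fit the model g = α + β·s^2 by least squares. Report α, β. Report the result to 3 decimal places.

α = -0.658, β = -2.976

From the data, Σ1 = 5, Σs^2 = 95, Σs^2·s^2 = 3299.
And Σg = -286, Σs^2·g = -9880.
XᵀX·[α, β]ᵀ = Xᵀg becomes [[5, 95]; [95, 3299]]·[α, β]ᵀ = [-286, -9880]ᵀ.
Eliminating β: 3299·(row 1) − 95·(row 2) gives 7470·α = 3299·(-286) − 95·(-9880) = -4914, so α = -273/415.
Then β = ((-9880) − 95·(-273/415))/3299 = -247/83.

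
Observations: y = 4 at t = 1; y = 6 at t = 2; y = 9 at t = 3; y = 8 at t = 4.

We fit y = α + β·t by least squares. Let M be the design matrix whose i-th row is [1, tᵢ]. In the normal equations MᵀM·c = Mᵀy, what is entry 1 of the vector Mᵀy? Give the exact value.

Entry 1 ↔ basis 1, so (Mᵀy)_{1} = Σᵢ yᵢ = (1)·(4) + (1)·(6) + (1)·(9) + (1)·(8) = 27.

27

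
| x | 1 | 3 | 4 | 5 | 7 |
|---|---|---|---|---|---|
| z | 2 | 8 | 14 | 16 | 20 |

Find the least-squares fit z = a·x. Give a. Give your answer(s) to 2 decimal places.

a = 3.02

From the data, Σx·x = 100.
Moment sums: Σx·z = 302.
AᵀA·[a]ᵀ = Aᵀz becomes [[100]]·[a]ᵀ = [302]ᵀ.
a = 302/100 = 3.02.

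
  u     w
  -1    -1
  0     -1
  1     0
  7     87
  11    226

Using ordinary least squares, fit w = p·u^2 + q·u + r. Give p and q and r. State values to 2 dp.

p = 1.95, q = -0.79, r = -2.17

Entries of MᵀM: Σu^2·u^2 = 17044, Σu^2·u = 1674, Σu^2 = 172, Σu·u = 172, Σu = 18, Σ1 = 5.
For Mᵀw: Σu^2·w = 31608, Σu·w = 3096, Σw = 311.
Row-reducing yields p = 196003/100291, q = -79560/100291, r = -217987/100291.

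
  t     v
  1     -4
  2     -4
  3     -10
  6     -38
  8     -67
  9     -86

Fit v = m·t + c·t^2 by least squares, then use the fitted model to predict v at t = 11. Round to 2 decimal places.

v̂ = -126.79

Normal-equation sums: Σt·t = 195, Σt·t^2 = 1493, Σt^2·t^2 = 12051.
Moment sums: Σt·v = -1580, Σt^2·v = -12732.
Normal equations: [[195, 1493]; [1493, 12051]]·[m, c]ᵀ = [-1580, -12732]ᵀ.
Δ = 195·12051 − 1493² = 120896.
m = ((-1580)·12051 − 1493·(-12732))/120896 = -3963/15112; c = (195·(-12732) − 1493·(-1580))/120896 = -15475/15112.
At t = 11: v̂ = (-3963/15112)·(11) + (-15475/15112)·(121) = -479017/3778.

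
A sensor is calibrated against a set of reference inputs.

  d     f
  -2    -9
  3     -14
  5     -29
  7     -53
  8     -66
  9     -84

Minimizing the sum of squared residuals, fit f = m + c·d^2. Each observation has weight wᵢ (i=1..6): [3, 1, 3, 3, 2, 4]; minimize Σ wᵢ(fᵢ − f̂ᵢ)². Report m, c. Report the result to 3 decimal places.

m = -4.994, c = -0.971

With design matrix M, MᵀWM = [[16, 695]; [695, 43643]] and MᵀWf = [-755, -45864]ᵀ.
Eliminating c: 43643·(row 1) − 695·(row 2) gives 215263·m = 43643·(-755) − 695·(-45864) = -1074985, so m = -1074985/215263.
Then c = ((-45864) − 695·(-1074985/215263))/43643 = -209099/215263.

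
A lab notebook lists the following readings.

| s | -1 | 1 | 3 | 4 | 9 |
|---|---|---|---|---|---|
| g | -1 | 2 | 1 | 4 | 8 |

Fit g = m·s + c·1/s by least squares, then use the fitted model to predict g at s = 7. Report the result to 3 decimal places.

ĝ = 6.012

From the data, Σs·s = 108, Σs·1/s = 5, Σ1/s·1/s = 2833/1296.
Moment sums: Σs·g = 94, Σ1/s·g = 47/9.
Normal equations: [[108, 5]; [5, 2833/1296]]·[m, c]ᵀ = [94, 47/9]ᵀ.
det = 108·(2833/1296) − 5² = 2533/12.
m = (94·(2833/1296) − 5·(47/9))/(2533/12) = 116231/136782; c = (108·(47/9) − 5·94)/(2533/12) = 1128/2533.
At s = 7: ĝ = (116231/136782)·(7) + (1128/2533)·(1/7) = 5756231/957474.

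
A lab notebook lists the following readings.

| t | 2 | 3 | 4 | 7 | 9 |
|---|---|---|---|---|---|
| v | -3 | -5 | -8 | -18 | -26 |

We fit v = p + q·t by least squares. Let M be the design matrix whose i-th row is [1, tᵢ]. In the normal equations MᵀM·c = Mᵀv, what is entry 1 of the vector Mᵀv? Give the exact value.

-60

Entry 1 ↔ basis 1, so (Mᵀv)_{1} = Σᵢ vᵢ = (1)·(-3) + (1)·(-5) + (1)·(-8) + (1)·(-18) + (1)·(-26) = -60.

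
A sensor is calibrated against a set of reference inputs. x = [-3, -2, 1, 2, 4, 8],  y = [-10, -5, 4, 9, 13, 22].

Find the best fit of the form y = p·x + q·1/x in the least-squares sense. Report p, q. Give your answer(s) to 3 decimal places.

The normal system MᵀM·[p, q]ᵀ = Mᵀy is [[98, 6]; [6, 973/576]]·[p, q]ᵀ = [290, 61/3]ᵀ.
det = 98·(973/576) − 6² = 37309/288.
p = (290·(973/576) − 6·(61/3))/(37309/288) = 105949/37309; q = (98·(61/3) − 6·290)/(37309/288) = 72768/37309.

p = 2.840, q = 1.950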